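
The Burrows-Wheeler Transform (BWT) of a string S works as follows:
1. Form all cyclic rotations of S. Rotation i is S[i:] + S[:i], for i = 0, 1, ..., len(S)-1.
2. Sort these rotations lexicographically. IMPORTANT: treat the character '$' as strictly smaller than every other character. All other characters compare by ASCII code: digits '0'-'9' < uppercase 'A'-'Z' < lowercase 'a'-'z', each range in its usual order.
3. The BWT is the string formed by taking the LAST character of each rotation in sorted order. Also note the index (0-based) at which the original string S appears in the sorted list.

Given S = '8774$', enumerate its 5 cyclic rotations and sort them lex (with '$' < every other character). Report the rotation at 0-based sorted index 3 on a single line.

All 5 rotations (rotation i = S[i:]+S[:i]):
  rot[0] = 8774$
  rot[1] = 774$8
  rot[2] = 74$87
  rot[3] = 4$877
  rot[4] = $8774
Sorted (with $ < everything):
  sorted[0] = $8774
  sorted[1] = 4$877
  sorted[2] = 74$87
  sorted[3] = 774$8
  sorted[4] = 8774$
sorted[3] = 774$8

Answer: 774$8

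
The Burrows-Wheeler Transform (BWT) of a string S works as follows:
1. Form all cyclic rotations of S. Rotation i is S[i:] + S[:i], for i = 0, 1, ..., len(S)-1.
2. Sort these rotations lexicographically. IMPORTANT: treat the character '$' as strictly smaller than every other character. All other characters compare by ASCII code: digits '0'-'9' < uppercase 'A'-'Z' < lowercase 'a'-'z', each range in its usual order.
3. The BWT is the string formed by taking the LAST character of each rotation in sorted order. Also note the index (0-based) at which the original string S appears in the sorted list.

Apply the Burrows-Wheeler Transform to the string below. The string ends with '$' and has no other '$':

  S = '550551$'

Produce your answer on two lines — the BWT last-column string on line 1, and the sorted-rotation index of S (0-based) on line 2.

All 7 rotations (rotation i = S[i:]+S[:i]):
  rot[0] = 550551$
  rot[1] = 50551$5
  rot[2] = 0551$55
  rot[3] = 551$550
  rot[4] = 51$5505
  rot[5] = 1$55055
  rot[6] = $550551
Sorted (with $ < everything):
  sorted[0] = $550551  (last char: '1')
  sorted[1] = 0551$55  (last char: '5')
  sorted[2] = 1$55055  (last char: '5')
  sorted[3] = 50551$5  (last char: '5')
  sorted[4] = 51$5505  (last char: '5')
  sorted[5] = 550551$  (last char: '$')
  sorted[6] = 551$550  (last char: '0')
Last column: 15555$0
Original string S is at sorted index 5

Answer: 15555$0
5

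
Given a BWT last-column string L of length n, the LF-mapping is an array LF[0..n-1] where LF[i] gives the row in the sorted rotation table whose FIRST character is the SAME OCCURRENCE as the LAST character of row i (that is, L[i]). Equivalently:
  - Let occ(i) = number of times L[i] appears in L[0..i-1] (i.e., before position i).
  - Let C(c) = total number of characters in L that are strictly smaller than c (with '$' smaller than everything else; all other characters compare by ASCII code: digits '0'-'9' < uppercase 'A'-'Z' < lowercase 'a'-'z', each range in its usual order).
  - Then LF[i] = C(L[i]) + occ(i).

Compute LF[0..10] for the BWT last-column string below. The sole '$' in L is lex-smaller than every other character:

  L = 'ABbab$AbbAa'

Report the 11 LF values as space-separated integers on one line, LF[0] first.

Char counts: '$':1, 'A':3, 'B':1, 'a':2, 'b':4
C (first-col start): C('$')=0, C('A')=1, C('B')=4, C('a')=5, C('b')=7
L[0]='A': occ=0, LF[0]=C('A')+0=1+0=1
L[1]='B': occ=0, LF[1]=C('B')+0=4+0=4
L[2]='b': occ=0, LF[2]=C('b')+0=7+0=7
L[3]='a': occ=0, LF[3]=C('a')+0=5+0=5
L[4]='b': occ=1, LF[4]=C('b')+1=7+1=8
L[5]='$': occ=0, LF[5]=C('$')+0=0+0=0
L[6]='A': occ=1, LF[6]=C('A')+1=1+1=2
L[7]='b': occ=2, LF[7]=C('b')+2=7+2=9
L[8]='b': occ=3, LF[8]=C('b')+3=7+3=10
L[9]='A': occ=2, LF[9]=C('A')+2=1+2=3
L[10]='a': occ=1, LF[10]=C('a')+1=5+1=6

Answer: 1 4 7 5 8 0 2 9 10 3 6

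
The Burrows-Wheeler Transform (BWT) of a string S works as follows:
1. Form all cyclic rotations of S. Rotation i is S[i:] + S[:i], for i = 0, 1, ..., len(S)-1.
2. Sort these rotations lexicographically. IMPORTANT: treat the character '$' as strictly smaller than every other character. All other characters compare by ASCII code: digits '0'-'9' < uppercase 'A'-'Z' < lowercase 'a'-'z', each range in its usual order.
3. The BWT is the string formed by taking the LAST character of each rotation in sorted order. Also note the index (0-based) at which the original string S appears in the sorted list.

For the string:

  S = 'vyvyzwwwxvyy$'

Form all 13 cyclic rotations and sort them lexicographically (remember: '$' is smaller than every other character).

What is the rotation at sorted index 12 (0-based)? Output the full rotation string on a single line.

Answer: zwwwxvyy$vyvy

Derivation:
All 13 rotations (rotation i = S[i:]+S[:i]):
  rot[0] = vyvyzwwwxvyy$
  rot[1] = yvyzwwwxvyy$v
  rot[2] = vyzwwwxvyy$vy
  rot[3] = yzwwwxvyy$vyv
  rot[4] = zwwwxvyy$vyvy
  rot[5] = wwwxvyy$vyvyz
  rot[6] = wwxvyy$vyvyzw
  rot[7] = wxvyy$vyvyzww
  rot[8] = xvyy$vyvyzwww
  rot[9] = vyy$vyvyzwwwx
  rot[10] = yy$vyvyzwwwxv
  rot[11] = y$vyvyzwwwxvy
  rot[12] = $vyvyzwwwxvyy
Sorted (with $ < everything):
  sorted[0] = $vyvyzwwwxvyy
  sorted[1] = vyvyzwwwxvyy$
  sorted[2] = vyy$vyvyzwwwx
  sorted[3] = vyzwwwxvyy$vy
  sorted[4] = wwwxvyy$vyvyz
  sorted[5] = wwxvyy$vyvyzw
  sorted[6] = wxvyy$vyvyzww
  sorted[7] = xvyy$vyvyzwww
  sorted[8] = y$vyvyzwwwxvy
  sorted[9] = yvyzwwwxvyy$v
  sorted[10] = yy$vyvyzwwwxv
  sorted[11] = yzwwwxvyy$vyv
  sorted[12] = zwwwxvyy$vyvy
sorted[12] = zwwwxvyy$vyvy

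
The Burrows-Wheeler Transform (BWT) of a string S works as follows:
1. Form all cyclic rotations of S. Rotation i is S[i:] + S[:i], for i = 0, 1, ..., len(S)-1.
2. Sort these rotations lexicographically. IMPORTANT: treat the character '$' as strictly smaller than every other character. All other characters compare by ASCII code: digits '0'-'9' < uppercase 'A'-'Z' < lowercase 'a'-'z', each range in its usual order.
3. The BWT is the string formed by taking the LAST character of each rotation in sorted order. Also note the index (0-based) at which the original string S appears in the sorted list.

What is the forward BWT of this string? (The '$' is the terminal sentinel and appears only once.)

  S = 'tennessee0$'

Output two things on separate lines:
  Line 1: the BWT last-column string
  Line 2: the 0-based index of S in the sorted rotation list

All 11 rotations (rotation i = S[i:]+S[:i]):
  rot[0] = tennessee0$
  rot[1] = ennessee0$t
  rot[2] = nnessee0$te
  rot[3] = nessee0$ten
  rot[4] = essee0$tenn
  rot[5] = ssee0$tenne
  rot[6] = see0$tennes
  rot[7] = ee0$tenness
  rot[8] = e0$tennesse
  rot[9] = 0$tennessee
  rot[10] = $tennessee0
Sorted (with $ < everything):
  sorted[0] = $tennessee0  (last char: '0')
  sorted[1] = 0$tennessee  (last char: 'e')
  sorted[2] = e0$tennesse  (last char: 'e')
  sorted[3] = ee0$tenness  (last char: 's')
  sorted[4] = ennessee0$t  (last char: 't')
  sorted[5] = essee0$tenn  (last char: 'n')
  sorted[6] = nessee0$ten  (last char: 'n')
  sorted[7] = nnessee0$te  (last char: 'e')
  sorted[8] = see0$tennes  (last char: 's')
  sorted[9] = ssee0$tenne  (last char: 'e')
  sorted[10] = tennessee0$  (last char: '$')
Last column: 0eestnnese$
Original string S is at sorted index 10

Answer: 0eestnnese$
10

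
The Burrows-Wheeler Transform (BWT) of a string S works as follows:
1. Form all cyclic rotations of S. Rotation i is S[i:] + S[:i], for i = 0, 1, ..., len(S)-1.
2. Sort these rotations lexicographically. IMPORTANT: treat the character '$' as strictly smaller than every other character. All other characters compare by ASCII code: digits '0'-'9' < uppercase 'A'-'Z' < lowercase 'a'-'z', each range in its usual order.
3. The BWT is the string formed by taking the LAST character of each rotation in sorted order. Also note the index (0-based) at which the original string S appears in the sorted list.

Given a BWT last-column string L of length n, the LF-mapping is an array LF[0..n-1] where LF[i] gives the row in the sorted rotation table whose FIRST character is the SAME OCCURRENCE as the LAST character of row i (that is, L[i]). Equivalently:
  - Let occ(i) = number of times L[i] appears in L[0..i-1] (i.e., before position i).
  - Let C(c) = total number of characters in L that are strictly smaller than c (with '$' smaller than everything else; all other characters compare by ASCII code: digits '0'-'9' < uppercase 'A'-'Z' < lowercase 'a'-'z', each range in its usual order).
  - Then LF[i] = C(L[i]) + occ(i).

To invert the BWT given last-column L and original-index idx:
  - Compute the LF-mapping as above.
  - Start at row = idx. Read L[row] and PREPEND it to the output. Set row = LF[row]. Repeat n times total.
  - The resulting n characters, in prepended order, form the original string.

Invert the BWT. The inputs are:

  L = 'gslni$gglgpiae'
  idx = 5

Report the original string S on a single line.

Answer: gigglesapling$

Derivation:
LF mapping: 3 13 9 11 7 0 4 5 10 6 12 8 1 2
Walk LF starting at row 5, prepending L[row]:
  step 1: row=5, L[5]='$', prepend. Next row=LF[5]=0
  step 2: row=0, L[0]='g', prepend. Next row=LF[0]=3
  step 3: row=3, L[3]='n', prepend. Next row=LF[3]=11
  step 4: row=11, L[11]='i', prepend. Next row=LF[11]=8
  step 5: row=8, L[8]='l', prepend. Next row=LF[8]=10
  step 6: row=10, L[10]='p', prepend. Next row=LF[10]=12
  step 7: row=12, L[12]='a', prepend. Next row=LF[12]=1
  step 8: row=1, L[1]='s', prepend. Next row=LF[1]=13
  step 9: row=13, L[13]='e', prepend. Next row=LF[13]=2
  step 10: row=2, L[2]='l', prepend. Next row=LF[2]=9
  step 11: row=9, L[9]='g', prepend. Next row=LF[9]=6
  step 12: row=6, L[6]='g', prepend. Next row=LF[6]=4
  step 13: row=4, L[4]='i', prepend. Next row=LF[4]=7
  step 14: row=7, L[7]='g', prepend. Next row=LF[7]=5
Reversed output: gigglesapling$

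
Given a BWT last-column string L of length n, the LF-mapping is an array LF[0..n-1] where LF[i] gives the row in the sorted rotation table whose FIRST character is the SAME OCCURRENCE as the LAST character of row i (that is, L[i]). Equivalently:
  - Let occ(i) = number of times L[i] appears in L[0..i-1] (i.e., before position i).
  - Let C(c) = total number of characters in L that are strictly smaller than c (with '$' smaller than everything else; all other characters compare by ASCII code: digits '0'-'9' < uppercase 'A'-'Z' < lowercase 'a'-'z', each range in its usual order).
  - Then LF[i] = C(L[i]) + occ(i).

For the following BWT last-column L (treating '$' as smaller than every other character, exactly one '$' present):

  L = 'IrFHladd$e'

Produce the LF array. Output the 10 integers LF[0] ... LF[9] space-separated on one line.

Char counts: '$':1, 'F':1, 'H':1, 'I':1, 'a':1, 'd':2, 'e':1, 'l':1, 'r':1
C (first-col start): C('$')=0, C('F')=1, C('H')=2, C('I')=3, C('a')=4, C('d')=5, C('e')=7, C('l')=8, C('r')=9
L[0]='I': occ=0, LF[0]=C('I')+0=3+0=3
L[1]='r': occ=0, LF[1]=C('r')+0=9+0=9
L[2]='F': occ=0, LF[2]=C('F')+0=1+0=1
L[3]='H': occ=0, LF[3]=C('H')+0=2+0=2
L[4]='l': occ=0, LF[4]=C('l')+0=8+0=8
L[5]='a': occ=0, LF[5]=C('a')+0=4+0=4
L[6]='d': occ=0, LF[6]=C('d')+0=5+0=5
L[7]='d': occ=1, LF[7]=C('d')+1=5+1=6
L[8]='$': occ=0, LF[8]=C('$')+0=0+0=0
L[9]='e': occ=0, LF[9]=C('e')+0=7+0=7

Answer: 3 9 1 2 8 4 5 6 0 7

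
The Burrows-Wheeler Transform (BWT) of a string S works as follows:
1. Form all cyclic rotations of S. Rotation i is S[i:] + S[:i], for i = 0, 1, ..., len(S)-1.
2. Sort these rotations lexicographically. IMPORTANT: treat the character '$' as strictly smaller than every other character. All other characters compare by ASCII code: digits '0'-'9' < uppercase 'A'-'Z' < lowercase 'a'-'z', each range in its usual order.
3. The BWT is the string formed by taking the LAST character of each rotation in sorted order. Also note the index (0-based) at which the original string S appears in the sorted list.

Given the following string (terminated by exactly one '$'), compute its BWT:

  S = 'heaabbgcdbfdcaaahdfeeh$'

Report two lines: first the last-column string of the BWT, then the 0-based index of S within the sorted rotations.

Answer: hceaaaadbdgcfhhfebdbea$
22

Derivation:
All 23 rotations (rotation i = S[i:]+S[:i]):
  rot[0] = heaabbgcdbfdcaaahdfeeh$
  rot[1] = eaabbgcdbfdcaaahdfeeh$h
  rot[2] = aabbgcdbfdcaaahdfeeh$he
  rot[3] = abbgcdbfdcaaahdfeeh$hea
  rot[4] = bbgcdbfdcaaahdfeeh$heaa
  rot[5] = bgcdbfdcaaahdfeeh$heaab
  rot[6] = gcdbfdcaaahdfeeh$heaabb
  rot[7] = cdbfdcaaahdfeeh$heaabbg
  rot[8] = dbfdcaaahdfeeh$heaabbgc
  rot[9] = bfdcaaahdfeeh$heaabbgcd
  rot[10] = fdcaaahdfeeh$heaabbgcdb
  rot[11] = dcaaahdfeeh$heaabbgcdbf
  rot[12] = caaahdfeeh$heaabbgcdbfd
  rot[13] = aaahdfeeh$heaabbgcdbfdc
  rot[14] = aahdfeeh$heaabbgcdbfdca
  rot[15] = ahdfeeh$heaabbgcdbfdcaa
  rot[16] = hdfeeh$heaabbgcdbfdcaaa
  rot[17] = dfeeh$heaabbgcdbfdcaaah
  rot[18] = feeh$heaabbgcdbfdcaaahd
  rot[19] = eeh$heaabbgcdbfdcaaahdf
  rot[20] = eh$heaabbgcdbfdcaaahdfe
  rot[21] = h$heaabbgcdbfdcaaahdfee
  rot[22] = $heaabbgcdbfdcaaahdfeeh
Sorted (with $ < everything):
  sorted[0] = $heaabbgcdbfdcaaahdfeeh  (last char: 'h')
  sorted[1] = aaahdfeeh$heaabbgcdbfdc  (last char: 'c')
  sorted[2] = aabbgcdbfdcaaahdfeeh$he  (last char: 'e')
  sorted[3] = aahdfeeh$heaabbgcdbfdca  (last char: 'a')
  sorted[4] = abbgcdbfdcaaahdfeeh$hea  (last char: 'a')
  sorted[5] = ahdfeeh$heaabbgcdbfdcaa  (last char: 'a')
  sorted[6] = bbgcdbfdcaaahdfeeh$heaa  (last char: 'a')
  sorted[7] = bfdcaaahdfeeh$heaabbgcd  (last char: 'd')
  sorted[8] = bgcdbfdcaaahdfeeh$heaab  (last char: 'b')
  sorted[9] = caaahdfeeh$heaabbgcdbfd  (last char: 'd')
  sorted[10] = cdbfdcaaahdfeeh$heaabbg  (last char: 'g')
  sorted[11] = dbfdcaaahdfeeh$heaabbgc  (last char: 'c')
  sorted[12] = dcaaahdfeeh$heaabbgcdbf  (last char: 'f')
  sorted[13] = dfeeh$heaabbgcdbfdcaaah  (last char: 'h')
  sorted[14] = eaabbgcdbfdcaaahdfeeh$h  (last char: 'h')
  sorted[15] = eeh$heaabbgcdbfdcaaahdf  (last char: 'f')
  sorted[16] = eh$heaabbgcdbfdcaaahdfe  (last char: 'e')
  sorted[17] = fdcaaahdfeeh$heaabbgcdb  (last char: 'b')
  sorted[18] = feeh$heaabbgcdbfdcaaahd  (last char: 'd')
  sorted[19] = gcdbfdcaaahdfeeh$heaabb  (last char: 'b')
  sorted[20] = h$heaabbgcdbfdcaaahdfee  (last char: 'e')
  sorted[21] = hdfeeh$heaabbgcdbfdcaaa  (last char: 'a')
  sorted[22] = heaabbgcdbfdcaaahdfeeh$  (last char: '$')
Last column: hceaaaadbdgcfhhfebdbea$
Original string S is at sorted index 22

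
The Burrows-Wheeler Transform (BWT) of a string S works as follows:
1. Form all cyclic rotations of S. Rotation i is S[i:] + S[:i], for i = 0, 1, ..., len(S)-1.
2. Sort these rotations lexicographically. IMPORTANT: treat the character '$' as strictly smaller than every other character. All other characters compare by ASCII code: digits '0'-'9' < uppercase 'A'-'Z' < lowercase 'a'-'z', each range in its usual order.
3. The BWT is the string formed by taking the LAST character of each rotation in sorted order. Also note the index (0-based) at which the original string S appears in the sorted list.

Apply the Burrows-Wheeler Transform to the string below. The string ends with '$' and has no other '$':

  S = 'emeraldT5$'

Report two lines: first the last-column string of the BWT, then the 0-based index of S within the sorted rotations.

All 10 rotations (rotation i = S[i:]+S[:i]):
  rot[0] = emeraldT5$
  rot[1] = meraldT5$e
  rot[2] = eraldT5$em
  rot[3] = raldT5$eme
  rot[4] = aldT5$emer
  rot[5] = ldT5$emera
  rot[6] = dT5$emeral
  rot[7] = T5$emerald
  rot[8] = 5$emeraldT
  rot[9] = $emeraldT5
Sorted (with $ < everything):
  sorted[0] = $emeraldT5  (last char: '5')
  sorted[1] = 5$emeraldT  (last char: 'T')
  sorted[2] = T5$emerald  (last char: 'd')
  sorted[3] = aldT5$emer  (last char: 'r')
  sorted[4] = dT5$emeral  (last char: 'l')
  sorted[5] = emeraldT5$  (last char: '$')
  sorted[6] = eraldT5$em  (last char: 'm')
  sorted[7] = ldT5$emera  (last char: 'a')
  sorted[8] = meraldT5$e  (last char: 'e')
  sorted[9] = raldT5$eme  (last char: 'e')
Last column: 5Tdrl$maee
Original string S is at sorted index 5

Answer: 5Tdrl$maee
5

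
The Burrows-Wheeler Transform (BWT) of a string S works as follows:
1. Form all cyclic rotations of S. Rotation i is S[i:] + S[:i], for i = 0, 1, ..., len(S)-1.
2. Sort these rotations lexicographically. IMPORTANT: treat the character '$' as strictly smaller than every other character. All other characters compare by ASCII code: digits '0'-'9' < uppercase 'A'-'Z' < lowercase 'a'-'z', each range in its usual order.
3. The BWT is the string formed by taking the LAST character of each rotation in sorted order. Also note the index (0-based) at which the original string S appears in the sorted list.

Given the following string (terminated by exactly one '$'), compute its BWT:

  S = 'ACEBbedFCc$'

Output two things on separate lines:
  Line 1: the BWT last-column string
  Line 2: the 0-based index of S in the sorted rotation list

All 11 rotations (rotation i = S[i:]+S[:i]):
  rot[0] = ACEBbedFCc$
  rot[1] = CEBbedFCc$A
  rot[2] = EBbedFCc$AC
  rot[3] = BbedFCc$ACE
  rot[4] = bedFCc$ACEB
  rot[5] = edFCc$ACEBb
  rot[6] = dFCc$ACEBbe
  rot[7] = FCc$ACEBbed
  rot[8] = Cc$ACEBbedF
  rot[9] = c$ACEBbedFC
  rot[10] = $ACEBbedFCc
Sorted (with $ < everything):
  sorted[0] = $ACEBbedFCc  (last char: 'c')
  sorted[1] = ACEBbedFCc$  (last char: '$')
  sorted[2] = BbedFCc$ACE  (last char: 'E')
  sorted[3] = CEBbedFCc$A  (last char: 'A')
  sorted[4] = Cc$ACEBbedF  (last char: 'F')
  sorted[5] = EBbedFCc$AC  (last char: 'C')
  sorted[6] = FCc$ACEBbed  (last char: 'd')
  sorted[7] = bedFCc$ACEB  (last char: 'B')
  sorted[8] = c$ACEBbedFC  (last char: 'C')
  sorted[9] = dFCc$ACEBbe  (last char: 'e')
  sorted[10] = edFCc$ACEBb  (last char: 'b')
Last column: c$EAFCdBCeb
Original string S is at sorted index 1

Answer: c$EAFCdBCeb
1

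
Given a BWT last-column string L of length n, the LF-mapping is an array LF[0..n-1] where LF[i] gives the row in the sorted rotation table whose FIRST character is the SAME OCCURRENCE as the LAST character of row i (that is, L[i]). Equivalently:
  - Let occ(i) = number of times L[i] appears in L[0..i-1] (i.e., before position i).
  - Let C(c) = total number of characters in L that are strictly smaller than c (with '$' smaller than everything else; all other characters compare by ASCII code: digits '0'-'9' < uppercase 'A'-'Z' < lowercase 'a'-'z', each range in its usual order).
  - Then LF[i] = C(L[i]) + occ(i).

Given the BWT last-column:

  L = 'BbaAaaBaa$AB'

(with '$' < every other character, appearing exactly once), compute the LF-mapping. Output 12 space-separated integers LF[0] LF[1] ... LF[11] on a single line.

Char counts: '$':1, 'A':2, 'B':3, 'a':5, 'b':1
C (first-col start): C('$')=0, C('A')=1, C('B')=3, C('a')=6, C('b')=11
L[0]='B': occ=0, LF[0]=C('B')+0=3+0=3
L[1]='b': occ=0, LF[1]=C('b')+0=11+0=11
L[2]='a': occ=0, LF[2]=C('a')+0=6+0=6
L[3]='A': occ=0, LF[3]=C('A')+0=1+0=1
L[4]='a': occ=1, LF[4]=C('a')+1=6+1=7
L[5]='a': occ=2, LF[5]=C('a')+2=6+2=8
L[6]='B': occ=1, LF[6]=C('B')+1=3+1=4
L[7]='a': occ=3, LF[7]=C('a')+3=6+3=9
L[8]='a': occ=4, LF[8]=C('a')+4=6+4=10
L[9]='$': occ=0, LF[9]=C('$')+0=0+0=0
L[10]='A': occ=1, LF[10]=C('A')+1=1+1=2
L[11]='B': occ=2, LF[11]=C('B')+2=3+2=5

Answer: 3 11 6 1 7 8 4 9 10 0 2 5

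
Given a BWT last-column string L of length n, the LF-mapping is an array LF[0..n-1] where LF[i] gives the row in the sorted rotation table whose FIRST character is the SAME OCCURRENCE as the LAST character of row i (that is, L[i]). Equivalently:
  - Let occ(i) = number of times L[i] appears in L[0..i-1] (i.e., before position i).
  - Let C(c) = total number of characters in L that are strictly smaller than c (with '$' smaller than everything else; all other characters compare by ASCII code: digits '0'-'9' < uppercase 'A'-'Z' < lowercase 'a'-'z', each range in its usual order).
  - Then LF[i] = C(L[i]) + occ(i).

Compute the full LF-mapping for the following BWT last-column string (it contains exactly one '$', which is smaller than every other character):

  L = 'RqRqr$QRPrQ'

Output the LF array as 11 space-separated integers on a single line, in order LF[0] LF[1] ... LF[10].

Answer: 4 7 5 8 9 0 2 6 1 10 3

Derivation:
Char counts: '$':1, 'P':1, 'Q':2, 'R':3, 'q':2, 'r':2
C (first-col start): C('$')=0, C('P')=1, C('Q')=2, C('R')=4, C('q')=7, C('r')=9
L[0]='R': occ=0, LF[0]=C('R')+0=4+0=4
L[1]='q': occ=0, LF[1]=C('q')+0=7+0=7
L[2]='R': occ=1, LF[2]=C('R')+1=4+1=5
L[3]='q': occ=1, LF[3]=C('q')+1=7+1=8
L[4]='r': occ=0, LF[4]=C('r')+0=9+0=9
L[5]='$': occ=0, LF[5]=C('$')+0=0+0=0
L[6]='Q': occ=0, LF[6]=C('Q')+0=2+0=2
L[7]='R': occ=2, LF[7]=C('R')+2=4+2=6
L[8]='P': occ=0, LF[8]=C('P')+0=1+0=1
L[9]='r': occ=1, LF[9]=C('r')+1=9+1=10
L[10]='Q': occ=1, LF[10]=C('Q')+1=2+1=3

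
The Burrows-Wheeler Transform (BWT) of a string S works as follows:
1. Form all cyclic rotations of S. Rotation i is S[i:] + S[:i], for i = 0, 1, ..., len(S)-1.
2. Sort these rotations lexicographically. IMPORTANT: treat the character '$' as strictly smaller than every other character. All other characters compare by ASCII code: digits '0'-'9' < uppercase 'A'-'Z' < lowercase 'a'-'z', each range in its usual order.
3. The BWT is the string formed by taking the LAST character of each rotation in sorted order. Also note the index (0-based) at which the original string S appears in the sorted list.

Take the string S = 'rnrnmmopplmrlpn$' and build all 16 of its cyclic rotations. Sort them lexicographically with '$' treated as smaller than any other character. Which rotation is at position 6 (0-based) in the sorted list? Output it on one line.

All 16 rotations (rotation i = S[i:]+S[:i]):
  rot[0] = rnrnmmopplmrlpn$
  rot[1] = nrnmmopplmrlpn$r
  rot[2] = rnmmopplmrlpn$rn
  rot[3] = nmmopplmrlpn$rnr
  rot[4] = mmopplmrlpn$rnrn
  rot[5] = mopplmrlpn$rnrnm
  rot[6] = opplmrlpn$rnrnmm
  rot[7] = pplmrlpn$rnrnmmo
  rot[8] = plmrlpn$rnrnmmop
  rot[9] = lmrlpn$rnrnmmopp
  rot[10] = mrlpn$rnrnmmoppl
  rot[11] = rlpn$rnrnmmopplm
  rot[12] = lpn$rnrnmmopplmr
  rot[13] = pn$rnrnmmopplmrl
  rot[14] = n$rnrnmmopplmrlp
  rot[15] = $rnrnmmopplmrlpn
Sorted (with $ < everything):
  sorted[0] = $rnrnmmopplmrlpn
  sorted[1] = lmrlpn$rnrnmmopp
  sorted[2] = lpn$rnrnmmopplmr
  sorted[3] = mmopplmrlpn$rnrn
  sorted[4] = mopplmrlpn$rnrnm
  sorted[5] = mrlpn$rnrnmmoppl
  sorted[6] = n$rnrnmmopplmrlp
  sorted[7] = nmmopplmrlpn$rnr
  sorted[8] = nrnmmopplmrlpn$r
  sorted[9] = opplmrlpn$rnrnmm
  sorted[10] = plmrlpn$rnrnmmop
  sorted[11] = pn$rnrnmmopplmrl
  sorted[12] = pplmrlpn$rnrnmmo
  sorted[13] = rlpn$rnrnmmopplm
  sorted[14] = rnmmopplmrlpn$rn
  sorted[15] = rnrnmmopplmrlpn$
sorted[6] = n$rnrnmmopplmrlp

Answer: n$rnrnmmopplmrlp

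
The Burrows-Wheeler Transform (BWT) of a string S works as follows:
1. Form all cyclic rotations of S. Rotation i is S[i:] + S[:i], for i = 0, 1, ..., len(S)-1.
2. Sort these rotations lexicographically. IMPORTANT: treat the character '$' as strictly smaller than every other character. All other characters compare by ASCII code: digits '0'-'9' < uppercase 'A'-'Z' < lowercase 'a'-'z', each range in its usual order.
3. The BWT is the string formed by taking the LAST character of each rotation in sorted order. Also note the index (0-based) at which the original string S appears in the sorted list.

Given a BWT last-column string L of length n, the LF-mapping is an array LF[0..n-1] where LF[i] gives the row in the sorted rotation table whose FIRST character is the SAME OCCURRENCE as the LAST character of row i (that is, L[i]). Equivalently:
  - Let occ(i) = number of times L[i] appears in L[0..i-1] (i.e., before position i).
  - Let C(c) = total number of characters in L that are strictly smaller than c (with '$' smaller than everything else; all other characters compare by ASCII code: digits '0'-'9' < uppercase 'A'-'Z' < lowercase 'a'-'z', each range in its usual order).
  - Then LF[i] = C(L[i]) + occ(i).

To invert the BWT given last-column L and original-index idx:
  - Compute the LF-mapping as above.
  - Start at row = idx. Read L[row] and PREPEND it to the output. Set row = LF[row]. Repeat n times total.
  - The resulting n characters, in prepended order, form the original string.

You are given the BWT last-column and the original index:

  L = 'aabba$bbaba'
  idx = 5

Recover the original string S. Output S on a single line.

Answer: abbbaabbaa$

Derivation:
LF mapping: 1 2 6 7 3 0 8 9 4 10 5
Walk LF starting at row 5, prepending L[row]:
  step 1: row=5, L[5]='$', prepend. Next row=LF[5]=0
  step 2: row=0, L[0]='a', prepend. Next row=LF[0]=1
  step 3: row=1, L[1]='a', prepend. Next row=LF[1]=2
  step 4: row=2, L[2]='b', prepend. Next row=LF[2]=6
  step 5: row=6, L[6]='b', prepend. Next row=LF[6]=8
  step 6: row=8, L[8]='a', prepend. Next row=LF[8]=4
  step 7: row=4, L[4]='a', prepend. Next row=LF[4]=3
  step 8: row=3, L[3]='b', prepend. Next row=LF[3]=7
  step 9: row=7, L[7]='b', prepend. Next row=LF[7]=9
  step 10: row=9, L[9]='b', prepend. Next row=LF[9]=10
  step 11: row=10, L[10]='a', prepend. Next row=LF[10]=5
Reversed output: abbbaabbaa$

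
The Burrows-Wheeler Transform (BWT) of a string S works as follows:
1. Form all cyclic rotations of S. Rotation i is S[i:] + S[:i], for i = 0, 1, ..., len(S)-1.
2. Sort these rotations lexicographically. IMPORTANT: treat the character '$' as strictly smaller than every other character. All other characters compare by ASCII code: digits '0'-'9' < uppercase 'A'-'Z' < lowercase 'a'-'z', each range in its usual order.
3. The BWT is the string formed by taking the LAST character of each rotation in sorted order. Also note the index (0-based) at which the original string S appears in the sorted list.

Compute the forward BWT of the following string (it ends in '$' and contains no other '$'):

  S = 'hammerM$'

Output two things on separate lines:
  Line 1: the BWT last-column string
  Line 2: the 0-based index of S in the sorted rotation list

Answer: Mrhm$mae
4

Derivation:
All 8 rotations (rotation i = S[i:]+S[:i]):
  rot[0] = hammerM$
  rot[1] = ammerM$h
  rot[2] = mmerM$ha
  rot[3] = merM$ham
  rot[4] = erM$hamm
  rot[5] = rM$hamme
  rot[6] = M$hammer
  rot[7] = $hammerM
Sorted (with $ < everything):
  sorted[0] = $hammerM  (last char: 'M')
  sorted[1] = M$hammer  (last char: 'r')
  sorted[2] = ammerM$h  (last char: 'h')
  sorted[3] = erM$hamm  (last char: 'm')
  sorted[4] = hammerM$  (last char: '$')
  sorted[5] = merM$ham  (last char: 'm')
  sorted[6] = mmerM$ha  (last char: 'a')
  sorted[7] = rM$hamme  (last char: 'e')
Last column: Mrhm$mae
Original string S is at sorted index 4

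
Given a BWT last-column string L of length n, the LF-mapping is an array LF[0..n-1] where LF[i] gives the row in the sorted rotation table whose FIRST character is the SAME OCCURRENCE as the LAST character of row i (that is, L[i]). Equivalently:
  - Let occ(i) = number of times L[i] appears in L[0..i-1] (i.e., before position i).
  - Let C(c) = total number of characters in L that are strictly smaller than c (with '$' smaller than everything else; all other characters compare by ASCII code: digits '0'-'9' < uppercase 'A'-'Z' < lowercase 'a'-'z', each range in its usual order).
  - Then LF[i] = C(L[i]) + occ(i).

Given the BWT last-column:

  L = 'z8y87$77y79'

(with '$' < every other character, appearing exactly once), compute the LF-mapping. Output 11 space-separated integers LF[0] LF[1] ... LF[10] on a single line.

Answer: 10 5 8 6 1 0 2 3 9 4 7

Derivation:
Char counts: '$':1, '7':4, '8':2, '9':1, 'y':2, 'z':1
C (first-col start): C('$')=0, C('7')=1, C('8')=5, C('9')=7, C('y')=8, C('z')=10
L[0]='z': occ=0, LF[0]=C('z')+0=10+0=10
L[1]='8': occ=0, LF[1]=C('8')+0=5+0=5
L[2]='y': occ=0, LF[2]=C('y')+0=8+0=8
L[3]='8': occ=1, LF[3]=C('8')+1=5+1=6
L[4]='7': occ=0, LF[4]=C('7')+0=1+0=1
L[5]='$': occ=0, LF[5]=C('$')+0=0+0=0
L[6]='7': occ=1, LF[6]=C('7')+1=1+1=2
L[7]='7': occ=2, LF[7]=C('7')+2=1+2=3
L[8]='y': occ=1, LF[8]=C('y')+1=8+1=9
L[9]='7': occ=3, LF[9]=C('7')+3=1+3=4
L[10]='9': occ=0, LF[10]=C('9')+0=7+0=7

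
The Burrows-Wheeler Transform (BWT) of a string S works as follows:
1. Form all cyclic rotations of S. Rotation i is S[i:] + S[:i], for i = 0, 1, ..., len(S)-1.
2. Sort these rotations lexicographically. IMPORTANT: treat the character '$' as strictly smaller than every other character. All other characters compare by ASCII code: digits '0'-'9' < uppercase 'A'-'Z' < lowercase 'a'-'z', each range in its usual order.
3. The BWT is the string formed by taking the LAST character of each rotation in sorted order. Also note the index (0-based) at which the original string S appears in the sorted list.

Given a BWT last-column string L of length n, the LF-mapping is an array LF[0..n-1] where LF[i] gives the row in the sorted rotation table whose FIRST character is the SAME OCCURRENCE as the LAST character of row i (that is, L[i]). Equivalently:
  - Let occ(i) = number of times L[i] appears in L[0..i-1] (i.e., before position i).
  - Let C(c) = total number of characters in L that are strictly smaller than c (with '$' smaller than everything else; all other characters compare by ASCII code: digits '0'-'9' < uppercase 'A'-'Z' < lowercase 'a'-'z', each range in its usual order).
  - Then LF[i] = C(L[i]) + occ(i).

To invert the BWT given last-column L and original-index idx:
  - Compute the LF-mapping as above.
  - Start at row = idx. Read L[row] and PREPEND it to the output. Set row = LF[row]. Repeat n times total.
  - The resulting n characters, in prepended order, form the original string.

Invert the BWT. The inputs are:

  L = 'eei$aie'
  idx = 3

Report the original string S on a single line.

LF mapping: 2 3 5 0 1 6 4
Walk LF starting at row 3, prepending L[row]:
  step 1: row=3, L[3]='$', prepend. Next row=LF[3]=0
  step 2: row=0, L[0]='e', prepend. Next row=LF[0]=2
  step 3: row=2, L[2]='i', prepend. Next row=LF[2]=5
  step 4: row=5, L[5]='i', prepend. Next row=LF[5]=6
  step 5: row=6, L[6]='e', prepend. Next row=LF[6]=4
  step 6: row=4, L[4]='a', prepend. Next row=LF[4]=1
  step 7: row=1, L[1]='e', prepend. Next row=LF[1]=3
Reversed output: eaeiie$

Answer: eaeiie$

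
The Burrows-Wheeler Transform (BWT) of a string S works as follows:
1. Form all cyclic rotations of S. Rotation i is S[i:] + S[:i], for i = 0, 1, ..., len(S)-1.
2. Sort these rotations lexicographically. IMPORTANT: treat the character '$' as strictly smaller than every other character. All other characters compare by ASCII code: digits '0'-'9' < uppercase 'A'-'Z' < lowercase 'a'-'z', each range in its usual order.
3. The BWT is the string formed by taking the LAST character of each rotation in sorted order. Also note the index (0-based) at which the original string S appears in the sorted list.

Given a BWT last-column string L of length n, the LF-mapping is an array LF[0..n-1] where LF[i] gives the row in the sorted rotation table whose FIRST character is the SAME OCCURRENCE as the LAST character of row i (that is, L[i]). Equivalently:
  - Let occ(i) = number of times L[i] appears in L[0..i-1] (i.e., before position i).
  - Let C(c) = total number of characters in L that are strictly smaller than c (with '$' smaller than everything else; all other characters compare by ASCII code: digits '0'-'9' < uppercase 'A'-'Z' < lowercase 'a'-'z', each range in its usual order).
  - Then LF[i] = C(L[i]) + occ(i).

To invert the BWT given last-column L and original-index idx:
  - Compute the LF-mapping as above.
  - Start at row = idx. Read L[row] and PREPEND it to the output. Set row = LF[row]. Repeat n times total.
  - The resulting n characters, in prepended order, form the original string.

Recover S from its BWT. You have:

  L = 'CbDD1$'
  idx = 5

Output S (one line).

LF mapping: 2 5 3 4 1 0
Walk LF starting at row 5, prepending L[row]:
  step 1: row=5, L[5]='$', prepend. Next row=LF[5]=0
  step 2: row=0, L[0]='C', prepend. Next row=LF[0]=2
  step 3: row=2, L[2]='D', prepend. Next row=LF[2]=3
  step 4: row=3, L[3]='D', prepend. Next row=LF[3]=4
  step 5: row=4, L[4]='1', prepend. Next row=LF[4]=1
  step 6: row=1, L[1]='b', prepend. Next row=LF[1]=5
Reversed output: b1DDC$

Answer: b1DDC$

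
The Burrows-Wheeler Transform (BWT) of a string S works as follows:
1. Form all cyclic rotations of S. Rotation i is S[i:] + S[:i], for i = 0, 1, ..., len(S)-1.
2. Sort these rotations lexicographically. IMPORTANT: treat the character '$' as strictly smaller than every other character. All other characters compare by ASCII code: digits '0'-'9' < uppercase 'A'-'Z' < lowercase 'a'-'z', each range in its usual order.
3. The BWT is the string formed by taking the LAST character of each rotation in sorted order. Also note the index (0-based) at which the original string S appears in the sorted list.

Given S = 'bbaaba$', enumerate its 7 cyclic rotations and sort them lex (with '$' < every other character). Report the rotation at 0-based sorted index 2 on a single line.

Answer: aaba$bb

Derivation:
All 7 rotations (rotation i = S[i:]+S[:i]):
  rot[0] = bbaaba$
  rot[1] = baaba$b
  rot[2] = aaba$bb
  rot[3] = aba$bba
  rot[4] = ba$bbaa
  rot[5] = a$bbaab
  rot[6] = $bbaaba
Sorted (with $ < everything):
  sorted[0] = $bbaaba
  sorted[1] = a$bbaab
  sorted[2] = aaba$bb
  sorted[3] = aba$bba
  sorted[4] = ba$bbaa
  sorted[5] = baaba$b
  sorted[6] = bbaaba$
sorted[2] = aaba$bb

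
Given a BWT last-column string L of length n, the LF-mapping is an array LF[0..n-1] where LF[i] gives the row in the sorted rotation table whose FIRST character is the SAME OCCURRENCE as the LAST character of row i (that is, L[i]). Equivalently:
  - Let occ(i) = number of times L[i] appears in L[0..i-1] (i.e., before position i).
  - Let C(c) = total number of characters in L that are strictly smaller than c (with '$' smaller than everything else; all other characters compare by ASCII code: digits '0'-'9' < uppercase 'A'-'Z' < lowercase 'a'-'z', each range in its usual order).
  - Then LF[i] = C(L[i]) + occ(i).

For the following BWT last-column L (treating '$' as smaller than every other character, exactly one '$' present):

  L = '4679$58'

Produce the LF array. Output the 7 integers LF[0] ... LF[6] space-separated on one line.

Char counts: '$':1, '4':1, '5':1, '6':1, '7':1, '8':1, '9':1
C (first-col start): C('$')=0, C('4')=1, C('5')=2, C('6')=3, C('7')=4, C('8')=5, C('9')=6
L[0]='4': occ=0, LF[0]=C('4')+0=1+0=1
L[1]='6': occ=0, LF[1]=C('6')+0=3+0=3
L[2]='7': occ=0, LF[2]=C('7')+0=4+0=4
L[3]='9': occ=0, LF[3]=C('9')+0=6+0=6
L[4]='$': occ=0, LF[4]=C('$')+0=0+0=0
L[5]='5': occ=0, LF[5]=C('5')+0=2+0=2
L[6]='8': occ=0, LF[6]=C('8')+0=5+0=5

Answer: 1 3 4 6 0 2 5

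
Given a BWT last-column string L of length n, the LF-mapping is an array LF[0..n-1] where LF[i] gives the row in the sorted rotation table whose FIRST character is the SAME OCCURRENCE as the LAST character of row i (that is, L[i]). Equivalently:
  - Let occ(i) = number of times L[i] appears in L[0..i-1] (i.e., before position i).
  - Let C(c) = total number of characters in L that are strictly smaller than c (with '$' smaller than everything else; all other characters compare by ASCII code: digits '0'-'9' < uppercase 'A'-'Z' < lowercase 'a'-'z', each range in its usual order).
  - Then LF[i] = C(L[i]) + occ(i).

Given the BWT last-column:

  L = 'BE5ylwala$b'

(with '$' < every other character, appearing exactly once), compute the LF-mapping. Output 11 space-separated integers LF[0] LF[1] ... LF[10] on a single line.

Answer: 2 3 1 10 7 9 4 8 5 0 6

Derivation:
Char counts: '$':1, '5':1, 'B':1, 'E':1, 'a':2, 'b':1, 'l':2, 'w':1, 'y':1
C (first-col start): C('$')=0, C('5')=1, C('B')=2, C('E')=3, C('a')=4, C('b')=6, C('l')=7, C('w')=9, C('y')=10
L[0]='B': occ=0, LF[0]=C('B')+0=2+0=2
L[1]='E': occ=0, LF[1]=C('E')+0=3+0=3
L[2]='5': occ=0, LF[2]=C('5')+0=1+0=1
L[3]='y': occ=0, LF[3]=C('y')+0=10+0=10
L[4]='l': occ=0, LF[4]=C('l')+0=7+0=7
L[5]='w': occ=0, LF[5]=C('w')+0=9+0=9
L[6]='a': occ=0, LF[6]=C('a')+0=4+0=4
L[7]='l': occ=1, LF[7]=C('l')+1=7+1=8
L[8]='a': occ=1, LF[8]=C('a')+1=4+1=5
L[9]='$': occ=0, LF[9]=C('$')+0=0+0=0
L[10]='b': occ=0, LF[10]=C('b')+0=6+0=6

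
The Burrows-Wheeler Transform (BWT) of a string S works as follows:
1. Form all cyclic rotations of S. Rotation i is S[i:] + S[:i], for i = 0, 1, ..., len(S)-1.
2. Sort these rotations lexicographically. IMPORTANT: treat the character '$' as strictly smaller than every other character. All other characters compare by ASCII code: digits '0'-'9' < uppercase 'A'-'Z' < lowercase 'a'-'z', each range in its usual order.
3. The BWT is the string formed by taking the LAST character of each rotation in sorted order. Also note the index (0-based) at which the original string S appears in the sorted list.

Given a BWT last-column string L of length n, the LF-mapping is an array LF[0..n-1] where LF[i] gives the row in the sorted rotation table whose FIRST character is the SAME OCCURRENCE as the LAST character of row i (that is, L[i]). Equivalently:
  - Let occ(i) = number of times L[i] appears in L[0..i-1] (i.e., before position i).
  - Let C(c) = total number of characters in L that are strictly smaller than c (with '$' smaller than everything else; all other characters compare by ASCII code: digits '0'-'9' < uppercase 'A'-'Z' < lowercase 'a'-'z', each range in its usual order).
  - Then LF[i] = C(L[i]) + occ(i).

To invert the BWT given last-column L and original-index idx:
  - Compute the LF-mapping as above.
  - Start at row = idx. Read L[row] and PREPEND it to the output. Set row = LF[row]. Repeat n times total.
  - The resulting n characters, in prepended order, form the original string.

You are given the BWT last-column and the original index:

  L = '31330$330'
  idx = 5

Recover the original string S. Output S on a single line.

LF mapping: 4 3 5 6 1 0 7 8 2
Walk LF starting at row 5, prepending L[row]:
  step 1: row=5, L[5]='$', prepend. Next row=LF[5]=0
  step 2: row=0, L[0]='3', prepend. Next row=LF[0]=4
  step 3: row=4, L[4]='0', prepend. Next row=LF[4]=1
  step 4: row=1, L[1]='1', prepend. Next row=LF[1]=3
  step 5: row=3, L[3]='3', prepend. Next row=LF[3]=6
  step 6: row=6, L[6]='3', prepend. Next row=LF[6]=7
  step 7: row=7, L[7]='3', prepend. Next row=LF[7]=8
  step 8: row=8, L[8]='0', prepend. Next row=LF[8]=2
  step 9: row=2, L[2]='3', prepend. Next row=LF[2]=5
Reversed output: 30333103$

Answer: 30333103$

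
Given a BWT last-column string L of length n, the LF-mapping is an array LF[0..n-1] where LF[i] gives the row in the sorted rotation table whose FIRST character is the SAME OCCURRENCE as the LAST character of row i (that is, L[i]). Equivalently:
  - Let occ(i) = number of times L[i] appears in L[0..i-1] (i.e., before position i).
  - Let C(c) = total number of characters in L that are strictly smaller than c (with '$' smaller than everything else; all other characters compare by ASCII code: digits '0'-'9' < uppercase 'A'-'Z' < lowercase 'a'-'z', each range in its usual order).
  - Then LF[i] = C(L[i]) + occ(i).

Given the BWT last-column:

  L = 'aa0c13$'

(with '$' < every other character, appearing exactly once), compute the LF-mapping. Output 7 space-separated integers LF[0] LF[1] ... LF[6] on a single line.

Char counts: '$':1, '0':1, '1':1, '3':1, 'a':2, 'c':1
C (first-col start): C('$')=0, C('0')=1, C('1')=2, C('3')=3, C('a')=4, C('c')=6
L[0]='a': occ=0, LF[0]=C('a')+0=4+0=4
L[1]='a': occ=1, LF[1]=C('a')+1=4+1=5
L[2]='0': occ=0, LF[2]=C('0')+0=1+0=1
L[3]='c': occ=0, LF[3]=C('c')+0=6+0=6
L[4]='1': occ=0, LF[4]=C('1')+0=2+0=2
L[5]='3': occ=0, LF[5]=C('3')+0=3+0=3
L[6]='$': occ=0, LF[6]=C('$')+0=0+0=0

Answer: 4 5 1 6 2 3 0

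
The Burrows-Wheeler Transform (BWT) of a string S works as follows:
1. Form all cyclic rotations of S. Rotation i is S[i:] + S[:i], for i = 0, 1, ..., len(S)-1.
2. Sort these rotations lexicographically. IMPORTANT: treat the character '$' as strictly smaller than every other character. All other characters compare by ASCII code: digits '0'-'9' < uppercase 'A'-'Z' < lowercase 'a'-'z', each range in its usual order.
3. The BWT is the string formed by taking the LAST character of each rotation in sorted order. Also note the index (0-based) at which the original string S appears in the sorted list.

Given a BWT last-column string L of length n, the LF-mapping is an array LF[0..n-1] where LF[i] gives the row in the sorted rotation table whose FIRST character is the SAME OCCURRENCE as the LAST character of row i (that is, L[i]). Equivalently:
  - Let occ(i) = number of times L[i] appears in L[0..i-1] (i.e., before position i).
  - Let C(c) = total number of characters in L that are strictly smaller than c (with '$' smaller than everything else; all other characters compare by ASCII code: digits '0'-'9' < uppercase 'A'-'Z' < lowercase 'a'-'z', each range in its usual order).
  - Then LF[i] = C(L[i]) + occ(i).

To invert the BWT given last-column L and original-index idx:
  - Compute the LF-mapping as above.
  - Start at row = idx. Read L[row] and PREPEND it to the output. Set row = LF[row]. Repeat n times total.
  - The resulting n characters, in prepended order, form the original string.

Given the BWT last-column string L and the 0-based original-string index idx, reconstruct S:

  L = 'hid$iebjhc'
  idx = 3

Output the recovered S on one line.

LF mapping: 5 7 3 0 8 4 1 9 6 2
Walk LF starting at row 3, prepending L[row]:
  step 1: row=3, L[3]='$', prepend. Next row=LF[3]=0
  step 2: row=0, L[0]='h', prepend. Next row=LF[0]=5
  step 3: row=5, L[5]='e', prepend. Next row=LF[5]=4
  step 4: row=4, L[4]='i', prepend. Next row=LF[4]=8
  step 5: row=8, L[8]='h', prepend. Next row=LF[8]=6
  step 6: row=6, L[6]='b', prepend. Next row=LF[6]=1
  step 7: row=1, L[1]='i', prepend. Next row=LF[1]=7
  step 8: row=7, L[7]='j', prepend. Next row=LF[7]=9
  step 9: row=9, L[9]='c', prepend. Next row=LF[9]=2
  step 10: row=2, L[2]='d', prepend. Next row=LF[2]=3
Reversed output: dcjibhieh$

Answer: dcjibhieh$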